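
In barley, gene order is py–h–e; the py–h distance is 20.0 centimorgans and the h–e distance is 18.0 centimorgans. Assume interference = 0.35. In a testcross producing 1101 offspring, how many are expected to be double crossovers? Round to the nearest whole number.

26

Map distances give recombination frequencies of 0.200 and 0.180 for the two intervals.
With interference 0.35 (so coincidence = 0.65), expected double-crossover frequency = 0.200 × 0.180 × 0.65 = 0.02340.
Expected number = 0.02340 × 1101 = 25.76 ≈ 26.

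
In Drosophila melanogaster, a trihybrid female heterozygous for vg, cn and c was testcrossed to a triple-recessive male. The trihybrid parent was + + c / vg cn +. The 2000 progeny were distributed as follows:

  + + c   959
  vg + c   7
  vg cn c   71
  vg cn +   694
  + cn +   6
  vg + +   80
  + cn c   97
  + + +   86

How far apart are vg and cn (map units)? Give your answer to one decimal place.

9.5 map units

The two rarest classes, vg + c and + cn +, are the double crossovers. Comparing them with the parentals, only the vg allele has switched, so vg is the middle locus and the order is cn – vg – c.
Crossovers in the cn–vg interval produce the single-crossover classes + cn c and vg + + (97 + 80 = 177) plus the double crossovers (13).
RF(cn–vg) = (177 + 13) / 2000 = 190/2000 = 0.0950 → 9.5 map units.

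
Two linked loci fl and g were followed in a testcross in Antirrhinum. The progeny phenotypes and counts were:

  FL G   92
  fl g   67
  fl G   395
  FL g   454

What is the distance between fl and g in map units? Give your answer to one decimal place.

The two most frequent classes, FL g (454) and fl G (395), are the parental types, so the F1 was FL g / fl G.
The recombinant classes are FL G and fl g: 92 + 67 = 159.
Recombination frequency = 159/1008 = 0.1577 ≈ 15.8%, i.e. 15.8 map units.

15.8 map units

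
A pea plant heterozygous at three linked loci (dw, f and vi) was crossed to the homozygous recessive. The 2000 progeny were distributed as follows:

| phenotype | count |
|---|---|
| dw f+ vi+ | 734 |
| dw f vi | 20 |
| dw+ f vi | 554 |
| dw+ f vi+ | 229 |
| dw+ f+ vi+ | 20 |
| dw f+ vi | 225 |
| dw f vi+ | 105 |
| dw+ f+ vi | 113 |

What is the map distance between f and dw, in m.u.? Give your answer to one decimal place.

The two most frequent reciprocal classes, dw f+ vi+ and dw+ f vi, are the parental types, so the F1 was dw f+ vi+ / dw+ f vi.
The two rarest classes, dw+ f+ vi+ and dw f vi, are the double crossovers. Comparing them with the parentals, only the dw allele has switched, so dw is the middle locus and the order is f – dw – vi.
Crossovers in the f–dw interval produce the single-crossover classes dw f vi+ and dw+ f+ vi (105 + 113 = 218) plus the double crossovers (40).
RF(f–dw) = (218 + 40) / 2000 = 258/2000 = 0.1290 → 12.9 m.u.

12.9 m.u.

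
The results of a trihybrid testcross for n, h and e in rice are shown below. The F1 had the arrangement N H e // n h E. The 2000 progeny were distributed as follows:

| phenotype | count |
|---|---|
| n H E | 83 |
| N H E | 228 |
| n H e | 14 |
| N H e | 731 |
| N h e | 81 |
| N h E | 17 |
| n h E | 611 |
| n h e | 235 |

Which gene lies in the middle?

The two rarest classes, n H e and N h E, are the double crossovers. Comparing them with the parentals, only the n allele has switched, so n is the middle locus and the order is h – n – e.

n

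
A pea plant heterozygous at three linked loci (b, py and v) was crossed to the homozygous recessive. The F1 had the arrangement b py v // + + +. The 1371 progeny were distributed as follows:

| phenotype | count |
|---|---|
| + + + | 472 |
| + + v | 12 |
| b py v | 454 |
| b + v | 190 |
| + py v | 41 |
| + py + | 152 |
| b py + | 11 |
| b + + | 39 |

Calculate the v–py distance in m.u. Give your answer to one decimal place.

26.6 m.u.

The two rarest classes, b py + and + + v, are the double crossovers. Comparing them with the parentals, only the v allele has switched, so v is the middle locus and the order is b – v – py.
Crossovers in the v–py interval produce the single-crossover classes b + v and + py + (190 + 152 = 342) plus the double crossovers (23).
RF(v–py) = (342 + 23) / 1371 = 365/1371 = 0.2662 → 26.6 m.u.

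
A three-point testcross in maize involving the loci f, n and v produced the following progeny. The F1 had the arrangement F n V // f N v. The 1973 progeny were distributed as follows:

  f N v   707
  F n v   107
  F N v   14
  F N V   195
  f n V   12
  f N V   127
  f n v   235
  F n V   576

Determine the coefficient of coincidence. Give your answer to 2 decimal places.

The two rarest classes, f n V and F N v, are the double crossovers. Comparing them with the parentals, only the f allele has switched, so f is the middle locus and the order is n – f – v.
n–f: (430 + 26)/1973 = 0.2311; f–v: (234 + 26)/1973 = 0.1318.
Expected DCO frequency = 0.2311 × 0.1318 ≈ 0.03046; observed = 26/1973 ≈ 0.01318.
Coefficient of coincidence = 0.01318/0.03046 ≈ 0.43.

0.43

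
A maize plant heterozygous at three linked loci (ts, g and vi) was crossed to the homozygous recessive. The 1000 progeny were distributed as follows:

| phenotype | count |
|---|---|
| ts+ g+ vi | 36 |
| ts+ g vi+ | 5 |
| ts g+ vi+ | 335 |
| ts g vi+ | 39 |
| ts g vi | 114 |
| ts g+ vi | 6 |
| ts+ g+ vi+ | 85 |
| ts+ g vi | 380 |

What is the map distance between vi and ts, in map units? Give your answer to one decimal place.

The two most frequent reciprocal classes, ts g+ vi+ and ts+ g vi, are the parental types, so the F1 was ts g+ vi+ / ts+ g vi.
The two rarest classes, ts g+ vi and ts+ g vi+, are the double crossovers. Comparing them with the parentals, only the vi allele has switched, so vi is the middle locus and the order is ts – vi – g.
Crossovers in the ts–vi interval produce the single-crossover classes ts+ g+ vi+ and ts g vi (85 + 114 = 199) plus the double crossovers (11).
RF(ts–vi) = (199 + 11) / 1000 = 210/1000 = 0.2100 → 21.0 map units.

21.0 map units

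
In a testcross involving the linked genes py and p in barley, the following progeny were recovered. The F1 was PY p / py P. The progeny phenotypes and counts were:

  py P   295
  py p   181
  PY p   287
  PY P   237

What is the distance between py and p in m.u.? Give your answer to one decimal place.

41.8 m.u.

The recombinant classes are PY P and py p: 237 + 181 = 418.
Recombination frequency = 418/1000 = 0.4180 ≈ 41.8%, i.e. 41.8 m.u.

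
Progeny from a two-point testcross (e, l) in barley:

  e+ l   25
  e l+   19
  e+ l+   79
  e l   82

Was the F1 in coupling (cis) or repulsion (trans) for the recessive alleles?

The two most frequent classes are e+ l+ (79) and e l (82); these are the parental (non-recombinant) types.
So the F1 carried e+ l+ on one chromosome and e l on the other — the recessive alleles are on the same chromosome (cis / coupling).

cis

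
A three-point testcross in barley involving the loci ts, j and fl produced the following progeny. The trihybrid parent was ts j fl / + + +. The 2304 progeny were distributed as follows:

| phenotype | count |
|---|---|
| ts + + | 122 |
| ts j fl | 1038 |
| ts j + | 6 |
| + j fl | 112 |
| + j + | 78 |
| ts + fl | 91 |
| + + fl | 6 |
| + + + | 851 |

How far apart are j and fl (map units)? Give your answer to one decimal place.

7.9 map units

The two rarest classes, ts j + and + + fl, are the double crossovers. Comparing them with the parentals, only the fl allele has switched, so fl is the middle locus and the order is ts – fl – j.
Crossovers in the fl–j interval produce the single-crossover classes ts + fl and + j + (91 + 78 = 169) plus the double crossovers (12).
RF(fl–j) = (169 + 12) / 2304 = 181/2304 = 0.0786 → 7.9 map units.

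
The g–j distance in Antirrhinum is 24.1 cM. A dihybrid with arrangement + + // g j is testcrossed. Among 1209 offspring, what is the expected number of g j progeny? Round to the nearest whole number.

459

A map distance of 24.1 cM corresponds to a recombination frequency of 0.241.
The F1 is + + / g j, so g j is a parental gamete class with expected frequency (1 − r)/2 = 0.759/2 = 0.3795.
Expected number = 0.3795 × 1209 = 458.82 ≈ 459.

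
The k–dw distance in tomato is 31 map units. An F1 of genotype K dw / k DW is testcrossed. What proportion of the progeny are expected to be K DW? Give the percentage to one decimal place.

A map distance of 31 map units corresponds to a recombination frequency of 0.310.
The F1 is K dw / k DW, so K DW is a recombinant gamete class with expected frequency r/2 = 0.310/2 = 0.1550.
That is 0.1550 = 15.5% of the progeny.

15.5%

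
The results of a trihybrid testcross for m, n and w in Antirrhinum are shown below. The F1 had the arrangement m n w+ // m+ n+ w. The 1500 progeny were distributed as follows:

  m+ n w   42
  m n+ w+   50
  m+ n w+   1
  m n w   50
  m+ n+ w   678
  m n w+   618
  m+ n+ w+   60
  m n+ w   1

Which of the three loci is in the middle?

m

The two rarest classes, m+ n w+ and m n+ w, are the double crossovers. Comparing them with the parentals, only the m allele has switched, so m is the middle locus and the order is w – m – n.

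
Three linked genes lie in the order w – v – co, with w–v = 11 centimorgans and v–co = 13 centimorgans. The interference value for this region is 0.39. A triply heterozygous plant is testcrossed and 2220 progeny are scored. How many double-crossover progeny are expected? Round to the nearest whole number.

19

Map distances give recombination frequencies of 0.110 and 0.130 for the two intervals.
With interference 0.39 (so coincidence = 0.61), expected double-crossover frequency = 0.110 × 0.130 × 0.61 = 0.00872.
Expected number = 0.00872 × 2220 = 19.37 ≈ 19.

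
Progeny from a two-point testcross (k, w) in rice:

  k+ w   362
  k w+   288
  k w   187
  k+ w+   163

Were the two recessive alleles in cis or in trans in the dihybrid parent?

The two most frequent classes are k+ w (362) and k w+ (288); these are the parental (non-recombinant) types.
So the F1 carried k+ w on one chromosome and k w+ on the other — the recessive alleles are on opposite chromosomes (trans / repulsion).

trans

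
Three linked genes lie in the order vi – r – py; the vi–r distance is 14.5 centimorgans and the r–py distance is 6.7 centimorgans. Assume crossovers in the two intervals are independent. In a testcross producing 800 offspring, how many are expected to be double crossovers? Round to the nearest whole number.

Map distances give recombination frequencies of 0.145 and 0.067 for the two intervals.
With no interference, expected double-crossover frequency = 0.145 × 0.067 = 0.00971.
Expected number = 0.00971 × 800 = 7.77 ≈ 8.

8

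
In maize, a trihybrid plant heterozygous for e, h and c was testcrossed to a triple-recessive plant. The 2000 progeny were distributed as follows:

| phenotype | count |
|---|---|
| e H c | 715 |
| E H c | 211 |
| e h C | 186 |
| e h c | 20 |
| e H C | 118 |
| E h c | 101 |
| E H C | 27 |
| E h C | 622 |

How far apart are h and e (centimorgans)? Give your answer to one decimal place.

22.2 centimorgans

The two most frequent reciprocal classes, E h C and e H c, are the parental types, so the F1 was E h C / e H c.
The two rarest classes, E H C and e h c, are the double crossovers. Comparing them with the parentals, only the h allele has switched, so h is the middle locus and the order is c – h – e.
Crossovers in the h–e interval produce the single-crossover classes e h C and E H c (186 + 211 = 397) plus the double crossovers (47).
RF(h–e) = (397 + 47) / 2000 = 444/2000 = 0.2220 → 22.2 centimorgans.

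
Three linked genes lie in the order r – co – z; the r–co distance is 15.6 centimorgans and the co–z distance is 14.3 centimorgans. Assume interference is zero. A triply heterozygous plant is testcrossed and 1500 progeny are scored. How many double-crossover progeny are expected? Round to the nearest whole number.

Map distances give recombination frequencies of 0.156 and 0.143 for the two intervals.
With no interference, expected double-crossover frequency = 0.156 × 0.143 = 0.02231.
Expected number = 0.02231 × 1500 = 33.46 ≈ 33.

33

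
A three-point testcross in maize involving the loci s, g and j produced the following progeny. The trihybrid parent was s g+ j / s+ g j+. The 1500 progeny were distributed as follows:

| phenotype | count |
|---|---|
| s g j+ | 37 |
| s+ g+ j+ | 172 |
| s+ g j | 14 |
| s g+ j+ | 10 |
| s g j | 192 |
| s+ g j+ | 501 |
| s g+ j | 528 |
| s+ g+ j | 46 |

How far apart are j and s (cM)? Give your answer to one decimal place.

The two rarest classes, s g+ j+ and s+ g j, are the double crossovers. Comparing them with the parentals, only the j allele has switched, so j is the middle locus and the order is g – j – s.
Crossovers in the j–s interval produce the single-crossover classes s+ g+ j and s g j+ (46 + 37 = 83) plus the double crossovers (24).
RF(j–s) = (83 + 24) / 1500 = 107/1500 = 0.0713 → 7.1 cM.

7.1 cM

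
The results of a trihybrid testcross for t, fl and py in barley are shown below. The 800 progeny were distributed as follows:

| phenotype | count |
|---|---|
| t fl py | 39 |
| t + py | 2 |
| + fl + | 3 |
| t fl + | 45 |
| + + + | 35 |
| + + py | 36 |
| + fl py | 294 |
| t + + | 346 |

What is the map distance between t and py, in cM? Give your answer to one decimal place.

The two most frequent reciprocal classes, + fl py and t + +, are the parental types, so the F1 was + fl py / t + +.
The two rarest classes, + fl + and t + py, are the double crossovers. Comparing them with the parentals, only the py allele has switched, so py is the middle locus and the order is fl – py – t.
Crossovers in the py–t interval produce the single-crossover classes t fl py and + + + (39 + 35 = 74) plus the double crossovers (5).
RF(py–t) = (74 + 5) / 800 = 79/800 = 0.0988 → 9.9 cM.

9.9 cM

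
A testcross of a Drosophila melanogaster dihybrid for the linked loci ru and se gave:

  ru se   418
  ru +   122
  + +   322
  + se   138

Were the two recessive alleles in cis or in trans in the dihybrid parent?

cis

The two most frequent classes are + + (322) and ru se (418); these are the parental (non-recombinant) types.
So the F1 carried + + on one chromosome and ru se on the other — the recessive alleles are on the same chromosome (cis / coupling).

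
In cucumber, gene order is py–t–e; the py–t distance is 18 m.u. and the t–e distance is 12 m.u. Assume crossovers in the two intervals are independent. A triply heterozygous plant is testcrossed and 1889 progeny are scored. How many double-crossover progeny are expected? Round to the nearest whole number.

Map distances give recombination frequencies of 0.180 and 0.120 for the two intervals.
With no interference, expected double-crossover frequency = 0.180 × 0.120 = 0.02160.
Expected number = 0.02160 × 1889 = 40.80 ≈ 41.

41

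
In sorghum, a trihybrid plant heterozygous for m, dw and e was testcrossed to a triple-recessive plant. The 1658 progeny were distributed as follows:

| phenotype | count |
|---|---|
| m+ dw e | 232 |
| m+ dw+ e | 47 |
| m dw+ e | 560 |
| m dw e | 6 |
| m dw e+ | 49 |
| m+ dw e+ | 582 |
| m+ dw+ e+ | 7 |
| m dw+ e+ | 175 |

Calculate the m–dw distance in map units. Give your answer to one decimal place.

6.6 map units

The two most frequent reciprocal classes, m+ dw e+ and m dw+ e, are the parental types, so the F1 was m+ dw e+ / m dw+ e.
The two rarest classes, m+ dw+ e+ and m dw e, are the double crossovers. Comparing them with the parentals, only the dw allele has switched, so dw is the middle locus and the order is m – dw – e.
Crossovers in the m–dw interval produce the single-crossover classes m dw e+ and m+ dw+ e (49 + 47 = 96) plus the double crossovers (13).
RF(m–dw) = (96 + 13) / 1658 = 109/1658 = 0.0657 → 6.6 map units.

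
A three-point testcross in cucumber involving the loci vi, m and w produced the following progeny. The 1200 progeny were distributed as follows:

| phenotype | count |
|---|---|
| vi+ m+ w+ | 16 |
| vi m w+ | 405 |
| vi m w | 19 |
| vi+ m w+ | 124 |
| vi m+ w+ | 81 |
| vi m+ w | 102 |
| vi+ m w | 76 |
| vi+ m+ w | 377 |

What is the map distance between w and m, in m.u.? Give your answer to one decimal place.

16.0 m.u.

The two most frequent reciprocal classes, vi m w+ and vi+ m+ w, are the parental types, so the F1 was vi m w+ / vi+ m+ w.
The two rarest classes, vi m w and vi+ m+ w+, are the double crossovers. Comparing them with the parentals, only the w allele has switched, so w is the middle locus and the order is vi – w – m.
Crossovers in the w–m interval produce the single-crossover classes vi m+ w+ and vi+ m w (81 + 76 = 157) plus the double crossovers (35).
RF(w–m) = (157 + 35) / 1200 = 192/1200 = 0.1600 → 16.0 m.u.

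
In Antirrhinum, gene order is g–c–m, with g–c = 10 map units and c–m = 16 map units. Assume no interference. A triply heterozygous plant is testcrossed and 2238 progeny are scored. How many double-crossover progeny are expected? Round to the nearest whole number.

36

Map distances give recombination frequencies of 0.100 and 0.160 for the two intervals.
With no interference, expected double-crossover frequency = 0.100 × 0.160 = 0.01600.
Expected number = 0.01600 × 2238 = 35.81 ≈ 36.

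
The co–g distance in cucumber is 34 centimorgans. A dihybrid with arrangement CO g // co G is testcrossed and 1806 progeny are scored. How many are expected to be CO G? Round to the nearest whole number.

307

A map distance of 34 centimorgans corresponds to a recombination frequency of 0.340.
The F1 is CO g / co G, so CO G is a recombinant gamete class with expected frequency r/2 = 0.340/2 = 0.1700.
Expected number = 0.1700 × 1806 = 307.02 ≈ 307.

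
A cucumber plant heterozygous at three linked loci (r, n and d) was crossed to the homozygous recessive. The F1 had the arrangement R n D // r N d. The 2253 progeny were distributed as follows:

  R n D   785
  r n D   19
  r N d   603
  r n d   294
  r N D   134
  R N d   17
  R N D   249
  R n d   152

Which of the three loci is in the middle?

The two rarest classes, r n D and R N d, are the double crossovers. Comparing them with the parentals, only the r allele has switched, so r is the middle locus and the order is n – r – d.

r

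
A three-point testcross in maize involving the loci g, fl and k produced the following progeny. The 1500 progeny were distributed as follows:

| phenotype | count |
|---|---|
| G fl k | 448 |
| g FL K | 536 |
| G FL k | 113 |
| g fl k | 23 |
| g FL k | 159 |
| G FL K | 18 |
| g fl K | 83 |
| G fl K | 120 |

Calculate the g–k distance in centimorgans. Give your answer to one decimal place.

The two most frequent reciprocal classes, g FL K and G fl k, are the parental types, so the F1 was g FL K / G fl k.
The two rarest classes, G FL K and g fl k, are the double crossovers. Comparing them with the parentals, only the g allele has switched, so g is the middle locus and the order is k – g – fl.
Crossovers in the k–g interval produce the single-crossover classes g FL k and G fl K (159 + 120 = 279) plus the double crossovers (41).
RF(k–g) = (279 + 41) / 1500 = 320/1500 = 0.2133 → 21.3 centimorgans.

21.3 centimorgans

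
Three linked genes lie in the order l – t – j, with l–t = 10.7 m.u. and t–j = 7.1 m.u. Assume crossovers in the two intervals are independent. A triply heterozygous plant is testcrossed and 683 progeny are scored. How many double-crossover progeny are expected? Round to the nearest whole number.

Map distances give recombination frequencies of 0.107 and 0.071 for the two intervals.
With no interference, expected double-crossover frequency = 0.107 × 0.071 = 0.00760.
Expected number = 0.00760 × 683 = 5.19 ≈ 5.

5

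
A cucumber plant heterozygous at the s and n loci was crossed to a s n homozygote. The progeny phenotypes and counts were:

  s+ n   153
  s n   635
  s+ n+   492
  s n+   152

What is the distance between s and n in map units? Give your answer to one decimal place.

The two most frequent classes, s+ n+ (492) and s n (635), are the parental types, so the F1 was s+ n+ / s n.
The recombinant classes are s+ n and s n+: 153 + 152 = 305.
Recombination frequency = 305/1432 = 0.2130 ≈ 21.3%, i.e. 21.3 map units.

21.3 map units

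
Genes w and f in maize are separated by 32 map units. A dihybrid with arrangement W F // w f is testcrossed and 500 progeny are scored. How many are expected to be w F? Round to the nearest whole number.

80

A map distance of 32 map units corresponds to a recombination frequency of 0.320.
The F1 is W F / w f, so w F is a recombinant gamete class with expected frequency r/2 = 0.320/2 = 0.1600.
Expected number = 0.1600 × 500 = 80.00 ≈ 80.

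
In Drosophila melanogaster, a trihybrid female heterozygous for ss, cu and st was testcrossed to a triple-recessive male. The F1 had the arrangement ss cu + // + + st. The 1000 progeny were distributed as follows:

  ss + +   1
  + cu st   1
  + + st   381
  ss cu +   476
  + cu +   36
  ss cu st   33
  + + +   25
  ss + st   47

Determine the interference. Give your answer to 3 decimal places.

0.608

The two rarest classes, ss + + and + cu st, are the double crossovers. Comparing them with the parentals, only the cu allele has switched, so cu is the middle locus and the order is st – cu – ss.
st–cu: (58 + 2)/1000 = 0.0600; cu–ss: (83 + 2)/1000 = 0.0850.
Expected DCO frequency = 0.0600 × 0.0850 ≈ 0.00510; observed = 2/1000 ≈ 0.00200.
Coefficient of coincidence = 0.00200/0.00510 ≈ 0.392; interference = 1 − 0.392 = 0.608.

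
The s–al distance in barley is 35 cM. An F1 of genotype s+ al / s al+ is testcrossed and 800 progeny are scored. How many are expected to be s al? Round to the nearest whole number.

A map distance of 35 cM corresponds to a recombination frequency of 0.350.
The F1 is s+ al / s al+, so s al is a recombinant gamete class with expected frequency r/2 = 0.350/2 = 0.1750.
Expected number = 0.1750 × 800 = 140.00 ≈ 140.

140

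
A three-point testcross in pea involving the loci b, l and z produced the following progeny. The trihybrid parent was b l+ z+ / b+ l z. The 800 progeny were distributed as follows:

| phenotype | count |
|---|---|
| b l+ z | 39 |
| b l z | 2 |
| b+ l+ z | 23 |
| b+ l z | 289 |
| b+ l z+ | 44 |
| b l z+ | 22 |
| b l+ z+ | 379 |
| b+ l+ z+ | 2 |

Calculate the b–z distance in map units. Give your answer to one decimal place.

10.9 map units

The two rarest classes, b+ l+ z+ and b l z, are the double crossovers. Comparing them with the parentals, only the b allele has switched, so b is the middle locus and the order is z – b – l.
Crossovers in the z–b interval produce the single-crossover classes b l+ z and b+ l z+ (39 + 44 = 83) plus the double crossovers (4).
RF(z–b) = (83 + 4) / 800 = 87/800 = 0.1087 → 10.9 map units.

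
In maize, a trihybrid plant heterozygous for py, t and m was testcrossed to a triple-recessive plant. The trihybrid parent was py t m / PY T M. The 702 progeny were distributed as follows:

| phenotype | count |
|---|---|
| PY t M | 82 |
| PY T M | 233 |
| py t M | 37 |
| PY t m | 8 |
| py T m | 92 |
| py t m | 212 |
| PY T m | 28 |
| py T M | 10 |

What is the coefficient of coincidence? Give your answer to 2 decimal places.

0.79

The two rarest classes, PY t m and py T M, are the double crossovers. Comparing them with the parentals, only the py allele has switched, so py is the middle locus and the order is t – py – m.
t–py: (174 + 18)/702 = 0.2735; py–m: (65 + 18)/702 = 0.1182.
Expected DCO frequency = 0.2735 × 0.1182 ≈ 0.03233; observed = 18/702 ≈ 0.02564.
Coefficient of coincidence = 0.02564/0.03233 ≈ 0.79.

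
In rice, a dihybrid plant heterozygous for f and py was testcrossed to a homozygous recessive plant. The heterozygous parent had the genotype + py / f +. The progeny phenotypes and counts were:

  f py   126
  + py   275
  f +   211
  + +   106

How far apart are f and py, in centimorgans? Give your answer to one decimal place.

32.3 centimorgans

The recombinant classes are + + and f py: 106 + 126 = 232.
Recombination frequency = 232/718 = 0.3231 ≈ 32.3%, i.e. 32.3 centimorgans.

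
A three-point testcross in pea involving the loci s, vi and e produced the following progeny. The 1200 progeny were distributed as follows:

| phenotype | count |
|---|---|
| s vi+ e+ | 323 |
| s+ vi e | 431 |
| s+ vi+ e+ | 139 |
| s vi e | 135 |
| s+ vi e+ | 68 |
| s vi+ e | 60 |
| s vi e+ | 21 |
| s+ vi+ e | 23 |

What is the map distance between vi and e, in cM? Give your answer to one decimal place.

The two most frequent reciprocal classes, s+ vi e and s vi+ e+, are the parental types, so the F1 was s+ vi e / s vi+ e+.
The two rarest classes, s+ vi+ e and s vi e+, are the double crossovers. Comparing them with the parentals, only the vi allele has switched, so vi is the middle locus and the order is e – vi – s.
Crossovers in the e–vi interval produce the single-crossover classes s+ vi e+ and s vi+ e (68 + 60 = 128) plus the double crossovers (44).
RF(e–vi) = (128 + 44) / 1200 = 172/1200 = 0.1433 → 14.3 cM.

14.3 cM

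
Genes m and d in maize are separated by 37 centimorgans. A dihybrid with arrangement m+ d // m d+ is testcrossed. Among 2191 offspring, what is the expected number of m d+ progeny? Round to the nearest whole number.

A map distance of 37 centimorgans corresponds to a recombination frequency of 0.370.
The F1 is m+ d / m d+, so m d+ is a parental gamete class with expected frequency (1 − r)/2 = 0.630/2 = 0.3150.
Expected number = 0.3150 × 2191 = 690.16 ≈ 690.

690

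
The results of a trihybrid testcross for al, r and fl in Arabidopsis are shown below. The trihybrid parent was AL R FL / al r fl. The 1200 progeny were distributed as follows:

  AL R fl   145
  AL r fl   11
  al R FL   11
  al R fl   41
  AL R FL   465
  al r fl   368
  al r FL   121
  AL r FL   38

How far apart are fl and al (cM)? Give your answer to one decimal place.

24.0 cM

The two rarest classes, al R FL and AL r fl, are the double crossovers. Comparing them with the parentals, only the al allele has switched, so al is the middle locus and the order is fl – al – r.
Crossovers in the fl–al interval produce the single-crossover classes AL R fl and al r FL (145 + 121 = 266) plus the double crossovers (22).
RF(fl–al) = (266 + 22) / 1200 = 288/1200 = 0.2400 → 24.0 cM.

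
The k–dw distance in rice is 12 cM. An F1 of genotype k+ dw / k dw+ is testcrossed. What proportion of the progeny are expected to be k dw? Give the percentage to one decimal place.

A map distance of 12 cM corresponds to a recombination frequency of 0.120.
The F1 is k+ dw / k dw+, so k dw is a recombinant gamete class with expected frequency r/2 = 0.120/2 = 0.0600.
That is 0.0600 = 6.0% of the progeny.

6.0%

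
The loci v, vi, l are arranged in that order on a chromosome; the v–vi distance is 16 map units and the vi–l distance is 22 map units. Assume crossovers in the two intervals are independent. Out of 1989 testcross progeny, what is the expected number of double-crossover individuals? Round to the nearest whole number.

Map distances give recombination frequencies of 0.160 and 0.220 for the two intervals.
With no interference, expected double-crossover frequency = 0.160 × 0.220 = 0.03520.
Expected number = 0.03520 × 1989 = 70.01 ≈ 70.

70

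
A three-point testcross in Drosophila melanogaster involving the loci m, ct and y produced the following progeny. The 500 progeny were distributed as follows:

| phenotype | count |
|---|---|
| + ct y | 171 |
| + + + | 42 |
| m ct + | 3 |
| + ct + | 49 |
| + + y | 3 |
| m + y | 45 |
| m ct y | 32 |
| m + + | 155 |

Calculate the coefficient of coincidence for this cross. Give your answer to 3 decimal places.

The two most frequent reciprocal classes, + ct y and m + +, are the parental types, so the F1 was + ct y / m + +.
The two rarest classes, + + y and m ct +, are the double crossovers. Comparing them with the parentals, only the ct allele has switched, so ct is the middle locus and the order is m – ct – y.
m–ct: (74 + 6)/500 = 0.1600; ct–y: (94 + 6)/500 = 0.2000.
Expected DCO frequency = 0.1600 × 0.2000 ≈ 0.03200; observed = 6/500 ≈ 0.01200.
Coefficient of coincidence = 0.01200/0.03200 ≈ 0.375.

0.375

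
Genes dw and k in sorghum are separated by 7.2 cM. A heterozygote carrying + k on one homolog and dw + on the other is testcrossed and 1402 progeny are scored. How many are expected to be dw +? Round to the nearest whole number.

A map distance of 7.2 cM corresponds to a recombination frequency of 0.072.
The F1 is + k / dw +, so dw + is a parental gamete class with expected frequency (1 − r)/2 = 0.928/2 = 0.4640.
Expected number = 0.4640 × 1402 = 650.53 ≈ 651.

651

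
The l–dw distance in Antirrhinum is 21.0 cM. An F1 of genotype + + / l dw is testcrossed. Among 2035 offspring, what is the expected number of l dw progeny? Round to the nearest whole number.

A map distance of 21.0 cM corresponds to a recombination frequency of 0.210.
The F1 is + + / l dw, so l dw is a parental gamete class with expected frequency (1 − r)/2 = 0.790/2 = 0.3950.
Expected number = 0.3950 × 2035 = 803.83 ≈ 804.

804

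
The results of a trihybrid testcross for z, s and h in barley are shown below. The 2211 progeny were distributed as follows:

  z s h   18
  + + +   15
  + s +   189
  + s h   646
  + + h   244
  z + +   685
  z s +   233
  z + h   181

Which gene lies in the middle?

The two most frequent reciprocal classes, + s h and z + +, are the parental types, so the F1 was + s h / z + +.
The two rarest classes, z s h and + + +, are the double crossovers. Comparing them with the parentals, only the z allele has switched, so z is the middle locus and the order is s – z – h.

z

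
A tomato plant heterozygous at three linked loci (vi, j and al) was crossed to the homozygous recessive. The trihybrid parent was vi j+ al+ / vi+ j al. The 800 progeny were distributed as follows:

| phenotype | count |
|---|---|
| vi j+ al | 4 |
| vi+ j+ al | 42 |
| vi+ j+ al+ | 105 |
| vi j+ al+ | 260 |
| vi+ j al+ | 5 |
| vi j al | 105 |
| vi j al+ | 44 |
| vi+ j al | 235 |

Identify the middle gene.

The two rarest classes, vi j+ al and vi+ j al+, are the double crossovers. Comparing them with the parentals, only the al allele has switched, so al is the middle locus and the order is vi – al – j.

al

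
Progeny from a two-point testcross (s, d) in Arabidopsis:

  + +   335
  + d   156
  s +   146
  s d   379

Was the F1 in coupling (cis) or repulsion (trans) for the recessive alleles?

The two most frequent classes are + + (335) and s d (379); these are the parental (non-recombinant) types.
So the F1 carried + + on one chromosome and s d on the other — the recessive alleles are on the same chromosome (cis / coupling).

cis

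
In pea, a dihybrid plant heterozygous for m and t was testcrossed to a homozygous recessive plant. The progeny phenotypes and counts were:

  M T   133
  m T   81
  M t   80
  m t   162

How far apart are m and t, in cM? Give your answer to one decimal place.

The two most frequent classes, M T (133) and m t (162), are the parental types, so the F1 was M T / m t.
The recombinant classes are M t and m T: 80 + 81 = 161.
Recombination frequency = 161/456 = 0.3531 ≈ 35.3%, i.e. 35.3 cM.

35.3 cM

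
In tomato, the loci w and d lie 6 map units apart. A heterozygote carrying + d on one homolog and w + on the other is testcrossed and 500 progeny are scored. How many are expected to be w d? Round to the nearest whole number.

A map distance of 6 map units corresponds to a recombination frequency of 0.060.
The F1 is + d / w +, so w d is a recombinant gamete class with expected frequency r/2 = 0.060/2 = 0.0300.
Expected number = 0.0300 × 500 = 15.00 ≈ 15.

15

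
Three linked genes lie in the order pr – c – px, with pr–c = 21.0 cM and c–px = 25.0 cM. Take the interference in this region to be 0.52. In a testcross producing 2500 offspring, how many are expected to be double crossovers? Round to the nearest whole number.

Map distances give recombination frequencies of 0.210 and 0.250 for the two intervals.
With interference 0.52 (so coincidence = 0.48), expected double-crossover frequency = 0.210 × 0.250 × 0.48 = 0.02520.
Expected number = 0.02520 × 2500 = 63.00 ≈ 63.

63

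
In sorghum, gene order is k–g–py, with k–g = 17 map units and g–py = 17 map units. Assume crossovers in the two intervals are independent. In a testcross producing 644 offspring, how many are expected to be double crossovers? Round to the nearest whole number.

19

Map distances give recombination frequencies of 0.170 and 0.170 for the two intervals.
With no interference, expected double-crossover frequency = 0.170 × 0.170 = 0.02890.
Expected number = 0.02890 × 644 = 18.61 ≈ 19.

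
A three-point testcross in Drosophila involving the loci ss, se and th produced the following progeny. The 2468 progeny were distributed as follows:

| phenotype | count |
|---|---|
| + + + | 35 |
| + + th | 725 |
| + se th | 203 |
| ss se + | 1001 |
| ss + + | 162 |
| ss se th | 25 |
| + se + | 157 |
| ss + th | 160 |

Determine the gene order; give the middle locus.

th

The two most frequent reciprocal classes, + + th and ss se +, are the parental types, so the F1 was + + th / ss se +.
The two rarest classes, + + + and ss se th, are the double crossovers. Comparing them with the parentals, only the th allele has switched, so th is the middle locus and the order is ss – th – se.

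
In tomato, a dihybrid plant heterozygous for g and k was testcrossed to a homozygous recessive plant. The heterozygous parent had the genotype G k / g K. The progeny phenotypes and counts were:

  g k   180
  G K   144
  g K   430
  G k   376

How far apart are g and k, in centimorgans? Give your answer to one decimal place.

28.7 centimorgans

The recombinant classes are G K and g k: 144 + 180 = 324.
Recombination frequency = 324/1130 = 0.2867 ≈ 28.7%, i.e. 28.7 centimorgans.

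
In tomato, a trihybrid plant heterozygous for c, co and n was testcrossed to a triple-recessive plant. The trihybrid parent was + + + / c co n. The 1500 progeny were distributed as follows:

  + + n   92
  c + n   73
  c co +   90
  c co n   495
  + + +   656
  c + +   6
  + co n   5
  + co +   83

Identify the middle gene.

The two rarest classes, c + + and + co n, are the double crossovers. Comparing them with the parentals, only the c allele has switched, so c is the middle locus and the order is n – c – co.

c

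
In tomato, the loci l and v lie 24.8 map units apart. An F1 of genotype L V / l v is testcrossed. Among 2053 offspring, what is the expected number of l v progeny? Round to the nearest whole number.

A map distance of 24.8 map units corresponds to a recombination frequency of 0.248.
The F1 is L V / l v, so l v is a parental gamete class with expected frequency (1 − r)/2 = 0.752/2 = 0.3760.
Expected number = 0.3760 × 2053 = 771.93 ≈ 772.

772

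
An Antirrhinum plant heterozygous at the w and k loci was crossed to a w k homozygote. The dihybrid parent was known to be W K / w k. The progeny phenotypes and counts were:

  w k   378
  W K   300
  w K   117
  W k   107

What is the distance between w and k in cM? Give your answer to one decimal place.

24.8 cM

The recombinant classes are W k and w K: 107 + 117 = 224.
Recombination frequency = 224/902 = 0.2483 ≈ 24.8%, i.e. 24.8 cM.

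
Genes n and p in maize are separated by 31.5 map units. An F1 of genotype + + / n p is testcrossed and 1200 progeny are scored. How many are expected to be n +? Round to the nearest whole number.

A map distance of 31.5 map units corresponds to a recombination frequency of 0.315.
The F1 is + + / n p, so n + is a recombinant gamete class with expected frequency r/2 = 0.315/2 = 0.1575.
Expected number = 0.1575 × 1200 = 189.00 ≈ 189.

189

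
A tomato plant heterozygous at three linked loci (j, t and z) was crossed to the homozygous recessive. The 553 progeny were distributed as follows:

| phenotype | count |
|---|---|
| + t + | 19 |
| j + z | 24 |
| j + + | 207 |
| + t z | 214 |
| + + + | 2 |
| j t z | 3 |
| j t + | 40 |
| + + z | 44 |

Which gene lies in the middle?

j

The two most frequent reciprocal classes, j + + and + t z, are the parental types, so the F1 was j + + / + t z.
The two rarest classes, + + + and j t z, are the double crossovers. Comparing them with the parentals, only the j allele has switched, so j is the middle locus and the order is t – j – z.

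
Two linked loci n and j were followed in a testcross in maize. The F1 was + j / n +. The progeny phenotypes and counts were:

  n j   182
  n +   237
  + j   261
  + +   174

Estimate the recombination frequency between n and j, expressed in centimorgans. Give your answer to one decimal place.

41.7 centimorgans

The recombinant classes are + + and n j: 174 + 182 = 356.
Recombination frequency = 356/854 = 0.4169 ≈ 41.7%, i.e. 41.7 centimorgans.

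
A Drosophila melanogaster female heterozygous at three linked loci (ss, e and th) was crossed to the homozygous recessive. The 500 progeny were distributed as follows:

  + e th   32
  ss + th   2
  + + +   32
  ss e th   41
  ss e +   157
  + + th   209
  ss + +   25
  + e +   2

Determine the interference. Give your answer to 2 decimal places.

0.57

The two most frequent reciprocal classes, ss e + and + + th, are the parental types, so the F1 was ss e + / + + th.
The two rarest classes, + e + and ss + th, are the double crossovers. Comparing them with the parentals, only the ss allele has switched, so ss is the middle locus and the order is th – ss – e.
th–ss: (73 + 4)/500 = 0.1540; ss–e: (57 + 4)/500 = 0.1220.
Expected DCO frequency = 0.1540 × 0.1220 ≈ 0.01879; observed = 4/500 ≈ 0.00800.
Coefficient of coincidence = 0.00800/0.01879 ≈ 0.43; interference = 1 − 0.43 = 0.57.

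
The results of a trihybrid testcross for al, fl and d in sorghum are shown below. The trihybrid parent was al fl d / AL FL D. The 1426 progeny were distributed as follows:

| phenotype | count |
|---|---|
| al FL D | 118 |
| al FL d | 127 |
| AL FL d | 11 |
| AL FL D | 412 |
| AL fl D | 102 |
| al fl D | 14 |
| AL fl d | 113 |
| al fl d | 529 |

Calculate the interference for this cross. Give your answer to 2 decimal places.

0.45

The two rarest classes, al fl D and AL FL d, are the double crossovers. Comparing them with the parentals, only the d allele has switched, so d is the middle locus and the order is fl – d – al.
fl–d: (229 + 25)/1426 = 0.1781; d–al: (231 + 25)/1426 = 0.1795.
Expected DCO frequency = 0.1781 × 0.1795 ≈ 0.03197; observed = 25/1426 ≈ 0.01753.
Coefficient of coincidence = 0.01753/0.03197 ≈ 0.55; interference = 1 − 0.55 = 0.45.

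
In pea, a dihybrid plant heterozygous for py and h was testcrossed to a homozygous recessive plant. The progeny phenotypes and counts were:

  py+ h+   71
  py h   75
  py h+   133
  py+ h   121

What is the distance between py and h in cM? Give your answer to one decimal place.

36.5 cM

The two most frequent classes, py+ h (121) and py h+ (133), are the parental types, so the F1 was py+ h / py h+.
The recombinant classes are py+ h+ and py h: 71 + 75 = 146.
Recombination frequency = 146/400 = 0.3650 ≈ 36.5%, i.e. 36.5 cM.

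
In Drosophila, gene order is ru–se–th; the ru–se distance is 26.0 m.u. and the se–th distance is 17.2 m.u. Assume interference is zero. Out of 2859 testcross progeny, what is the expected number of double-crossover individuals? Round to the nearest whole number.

128

Map distances give recombination frequencies of 0.260 and 0.172 for the two intervals.
With no interference, expected double-crossover frequency = 0.260 × 0.172 = 0.04472.
Expected number = 0.04472 × 2859 = 127.85 ≈ 128.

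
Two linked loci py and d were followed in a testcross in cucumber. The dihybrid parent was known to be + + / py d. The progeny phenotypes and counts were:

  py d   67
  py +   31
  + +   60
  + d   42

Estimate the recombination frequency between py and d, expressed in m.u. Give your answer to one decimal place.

36.5 m.u.

The recombinant classes are + d and py +: 42 + 31 = 73.
Recombination frequency = 73/200 = 0.3650 ≈ 36.5%, i.e. 36.5 m.u.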